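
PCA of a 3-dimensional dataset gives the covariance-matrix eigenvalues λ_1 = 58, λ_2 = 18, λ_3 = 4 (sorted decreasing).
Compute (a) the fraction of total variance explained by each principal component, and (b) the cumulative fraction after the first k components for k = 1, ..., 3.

Step 1 — total variance = trace(Sigma) = Σ λ_i = 58 + 18 + 4 = 80.

Step 2 — fraction explained by component i = λ_i / Σ λ:
  PC1: 58/80 = 0.725
  PC2: 18/80 = 0.225
  PC3: 4/80 = 0.05

Step 3 — cumulative fraction after k components = (λ_1 + ... + λ_k) / Σ λ:
  k = 1: 58/80 = 0.725
  k = 2: (58 + 18)/80 = 76/80 = 0.95
  k = 3: (58 + 18 + 4)/80 = 80/80 = 1

Summary (fraction, with percent):

explained: PC1 0.725 (72.5%), PC2 0.225 (22.5%), PC3 0.05 (5%);  cumulative: 0.725, 0.95, 1


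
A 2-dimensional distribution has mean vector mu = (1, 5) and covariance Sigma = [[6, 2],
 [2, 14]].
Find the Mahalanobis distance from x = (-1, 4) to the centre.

Step 1 — centre the observation: (x - mu) = (-2, -1).

Step 2 — invert Sigma. det(Sigma) = 6·14 - (2)² = 80.
  Sigma^{-1} = (1/det) · [[d, -b], [-b, a]] = [[0.175, -0.025],
 [-0.025, 0.075]].

Step 3 — form the quadratic (x - mu)^T · Sigma^{-1} · (x - mu):
  Sigma^{-1} · (x - mu) = (-0.325, -0.025).
  (x - mu)^T · [Sigma^{-1} · (x - mu)] = (-2)·(-0.325) + (-1)·(-0.025) = 0.675.

Step 4 — take square root: d = √(0.675) ≈ 0.8216.

d(x, mu) = √(0.675) ≈ 0.8216


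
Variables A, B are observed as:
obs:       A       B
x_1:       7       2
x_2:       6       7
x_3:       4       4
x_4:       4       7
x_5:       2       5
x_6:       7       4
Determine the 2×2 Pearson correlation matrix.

Step 1 — column means:
  mean(A) = (7 + 6 + 4 + 4 + 2 + 7) / 6 = 30/6 = 5
  mean(B) = (2 + 7 + 4 + 7 + 5 + 4) / 6 = 29/6 = 4.8333

Step 2 — sample variances and covariances s[i,j] = (1/(n-1)) · Σ_k (x_{k,i} - mean_i) · (x_{k,j} - mean_j), with n-1 = 5:
  s[A,A] = ((2)·(2) + (1)·(1) + (-1)·(-1) + (-1)·(-1) + (-3)·(-3) + (2)·(2)) / 5 = 20/5 = 4
  s[A,B] = ((2)·(-2.8333) + (1)·(2.1667) + (-1)·(-0.8333) + (-1)·(2.1667) + (-3)·(0.1667) + (2)·(-0.8333)) / 5 = -7/5 = -1.4
  s[B,B] = ((-2.8333)·(-2.8333) + (2.1667)·(2.1667) + (-0.8333)·(-0.8333) + (2.1667)·(2.1667) + (0.1667)·(0.1667) + (-0.8333)·(-0.8333)) / 5 = 18.8333/5 = 3.7667
  Sample standard deviations s_i = √(s[i,i]):
  s(A) = √(4) = 2
  s(B) = √(3.7667) = 1.9408

Step 3 — r_{ij} = s_{ij} / (s_i · s_j):
  r[A,A] = 1 (diagonal).
  r[A,B] = -1.4 / (2 · 1.9408) = -1.4 / 3.8816 = -0.3607
  r[B,B] = 1 (diagonal).

R is symmetric with unit diagonal. Assembling:

R = [[1, -0.3607],
 [-0.3607, 1]]


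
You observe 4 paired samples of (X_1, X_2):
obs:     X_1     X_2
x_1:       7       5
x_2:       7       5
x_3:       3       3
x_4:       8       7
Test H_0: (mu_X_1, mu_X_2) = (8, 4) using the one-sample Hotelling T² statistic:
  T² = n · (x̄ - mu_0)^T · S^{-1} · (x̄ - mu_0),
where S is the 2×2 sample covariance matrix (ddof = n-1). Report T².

Step 1 — sample mean vector:
  mean(X_1) = (7 + 7 + 3 + 8) / 4 = 25/4 = 6.25
  mean(X_2) = (5 + 5 + 3 + 7) / 4 = 20/4 = 5
  x̄ = (6.25, 5),  deviation x̄ - mu_0 = (6.25, 5) - (8, 4) = (-1.75, 1).

Step 2 — sample covariance matrix, S[i,j] = (1/(n-1)) · Σ_k (x_{k,i} - mean_i) · (x_{k,j} - mean_j), divisor n-1 = 3:
  S[X_1,X_1] = ((0.75)·(0.75) + (0.75)·(0.75) + (-3.25)·(-3.25) + (1.75)·(1.75)) / 3 = 14.75/3 = 4.9167
  S[X_1,X_2] = ((0.75)·(0) + (0.75)·(0) + (-3.25)·(-2) + (1.75)·(2)) / 3 = 10/3 = 3.3333
  S[X_2,X_2] = ((0)·(0) + (0)·(0) + (-2)·(-2) + (2)·(2)) / 3 = 8/3 = 2.6667
  S = [[4.9167, 3.3333],
 [3.3333, 2.6667]].

Step 3 — invert S. det(S) = 4.9167·2.6667 - (3.3333)² = 2.
  S^{-1} = (1/det) · [[d, -b], [-b, a]] = [[1.3333, -1.6667],
 [-1.6667, 2.4583]].

Step 4 — quadratic form (x̄ - mu_0)^T · S^{-1} · (x̄ - mu_0):
  S^{-1} · (x̄ - mu_0) = (-4, 5.375),
  (x̄ - mu_0)^T · [...] = (-1.75)·(-4) + (1)·(5.375) = 12.375.

Step 5 — scale by n: T² = 4 · 12.375 = 49.5.

T² ≈ 49.5


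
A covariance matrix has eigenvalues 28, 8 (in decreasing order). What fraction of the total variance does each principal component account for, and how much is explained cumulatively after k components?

Step 1 — total variance = trace(Sigma) = Σ λ_i = 28 + 8 = 36.

Step 2 — fraction explained by component i = λ_i / Σ λ:
  PC1: 28/36 = 0.7778
  PC2: 8/36 = 0.2222

Step 3 — cumulative fraction after k components = (λ_1 + ... + λ_k) / Σ λ:
  k = 1: 28/36 = 0.7778
  k = 2: (28 + 8)/36 = 36/36 = 1

Summary (fraction, with percent):

explained: PC1 0.7778 (77.78%), PC2 0.2222 (22.22%);  cumulative: 0.7778, 1


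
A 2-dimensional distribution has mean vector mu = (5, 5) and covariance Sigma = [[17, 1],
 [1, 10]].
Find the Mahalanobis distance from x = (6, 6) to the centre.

Step 1 — centre the observation: (x - mu) = (1, 1).

Step 2 — invert Sigma. det(Sigma) = 17·10 - (1)² = 169.
  Sigma^{-1} = (1/det) · [[d, -b], [-b, a]] = [[0.0592, -0.0059],
 [-0.0059, 0.1006]].

Step 3 — form the quadratic (x - mu)^T · Sigma^{-1} · (x - mu):
  Sigma^{-1} · (x - mu) = (0.0533, 0.0947).
  (x - mu)^T · [Sigma^{-1} · (x - mu)] = (1)·(0.0533) + (1)·(0.0947) = 0.1479.

Step 4 — take square root: d = √(0.1479) ≈ 0.3846.

d(x, mu) = √(0.1479) ≈ 0.3846


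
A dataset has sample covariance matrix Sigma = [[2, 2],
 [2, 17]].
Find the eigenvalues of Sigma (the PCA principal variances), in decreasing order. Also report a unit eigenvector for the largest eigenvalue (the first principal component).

Step 1 — characteristic polynomial of 2×2 Sigma:
  det(Sigma - λI) = λ² - trace · λ + det = 0.
  trace = 2 + 17 = 19, det = 2·17 - (2)² = 30.
Step 2 — discriminant:
  Δ = trace² - 4·det = 361 - 120 = 241.
Step 3 — eigenvalues:
  λ = (trace ± √Δ)/2 = (19 ± 15.5242)/2,
  λ_1 = 17.2621,  λ_2 = 1.7379.

Step 4 — unit eigenvector for λ_1: solve (Sigma - λ_1 I)v = 0. First row:
  (2 - 17.2621)·v_x + (2)·v_y = 0, i.e. (-15.2621)·v_x + (2)·v_y = 0,
  so v ∝ (b, λ_1 - a) = (2, 15.2621) = u.
  ||u|| = √((2)² + (15.2621)²) = √(236.9313) ≈ 15.3926,
  v_1 = u/||u|| ≈ (0.1299, 0.9915) (||v_1|| = 1).

λ_1 = 17.2621,  λ_2 = 1.7379;  v_1 ≈ (0.1299, 0.9915)


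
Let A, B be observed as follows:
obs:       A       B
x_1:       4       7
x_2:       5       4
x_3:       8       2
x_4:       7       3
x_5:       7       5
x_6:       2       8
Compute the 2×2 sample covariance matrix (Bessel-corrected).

Step 1 — column means:
  mean(A) = (4 + 5 + 8 + 7 + 7 + 2) / 6 = 33/6 = 5.5
  mean(B) = (7 + 4 + 2 + 3 + 5 + 8) / 6 = 29/6 = 4.8333

Step 2 — sample covariance S[i,j] = (1/(n-1)) · Σ_k (x_{k,i} - mean_i) · (x_{k,j} - mean_j), with n-1 = 5.
  S[A,A] = ((-1.5)·(-1.5) + (-0.5)·(-0.5) + (2.5)·(2.5) + (1.5)·(1.5) + (1.5)·(1.5) + (-3.5)·(-3.5)) / 5 = 25.5/5 = 5.1
  S[A,B] = ((-1.5)·(2.1667) + (-0.5)·(-0.8333) + (2.5)·(-2.8333) + (1.5)·(-1.8333) + (1.5)·(0.1667) + (-3.5)·(3.1667)) / 5 = -23.5/5 = -4.7
  S[B,B] = ((2.1667)·(2.1667) + (-0.8333)·(-0.8333) + (-2.8333)·(-2.8333) + (-1.8333)·(-1.8333) + (0.1667)·(0.1667) + (3.1667)·(3.1667)) / 5 = 26.8333/5 = 5.3667

S is symmetric (S[j,i] = S[i,j]). Assembling:

S = [[5.1, -4.7],
 [-4.7, 5.3667]]


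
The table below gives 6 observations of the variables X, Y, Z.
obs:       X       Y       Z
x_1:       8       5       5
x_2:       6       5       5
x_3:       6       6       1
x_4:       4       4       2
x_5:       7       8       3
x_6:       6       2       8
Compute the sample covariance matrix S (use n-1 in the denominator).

Step 1 — column means:
  mean(X) = (8 + 6 + 6 + 4 + 7 + 6) / 6 = 37/6 = 6.1667
  mean(Y) = (5 + 5 + 6 + 4 + 8 + 2) / 6 = 30/6 = 5
  mean(Z) = (5 + 5 + 1 + 2 + 3 + 8) / 6 = 24/6 = 4

Step 2 — sample covariance S[i,j] = (1/(n-1)) · Σ_k (x_{k,i} - mean_i) · (x_{k,j} - mean_j), with n-1 = 5.
  S[X,X] = ((1.8333)·(1.8333) + (-0.1667)·(-0.1667) + (-0.1667)·(-0.1667) + (-2.1667)·(-2.1667) + (0.8333)·(0.8333) + (-0.1667)·(-0.1667)) / 5 = 8.8333/5 = 1.7667
  S[X,Y] = ((1.8333)·(0) + (-0.1667)·(0) + (-0.1667)·(1) + (-2.1667)·(-1) + (0.8333)·(3) + (-0.1667)·(-3)) / 5 = 5/5 = 1
  S[X,Z] = ((1.8333)·(1) + (-0.1667)·(1) + (-0.1667)·(-3) + (-2.1667)·(-2) + (0.8333)·(-1) + (-0.1667)·(4)) / 5 = 5/5 = 1
  S[Y,Y] = ((0)·(0) + (0)·(0) + (1)·(1) + (-1)·(-1) + (3)·(3) + (-3)·(-3)) / 5 = 20/5 = 4
  S[Y,Z] = ((0)·(1) + (0)·(1) + (1)·(-3) + (-1)·(-2) + (3)·(-1) + (-3)·(4)) / 5 = -16/5 = -3.2
  S[Z,Z] = ((1)·(1) + (1)·(1) + (-3)·(-3) + (-2)·(-2) + (-1)·(-1) + (4)·(4)) / 5 = 32/5 = 6.4

S is symmetric (S[j,i] = S[i,j]). Assembling:

S = [[1.7667, 1, 1],
 [1, 4, -3.2],
 [1, -3.2, 6.4]]


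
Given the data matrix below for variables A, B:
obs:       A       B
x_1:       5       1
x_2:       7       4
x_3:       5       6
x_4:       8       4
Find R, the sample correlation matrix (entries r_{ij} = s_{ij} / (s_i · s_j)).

Step 1 — column means:
  mean(A) = (5 + 7 + 5 + 8) / 4 = 25/4 = 6.25
  mean(B) = (1 + 4 + 6 + 4) / 4 = 15/4 = 3.75

Step 2 — sample variances and covariances s[i,j] = (1/(n-1)) · Σ_k (x_{k,i} - mean_i) · (x_{k,j} - mean_j), with n-1 = 3:
  s[A,A] = ((-1.25)·(-1.25) + (0.75)·(0.75) + (-1.25)·(-1.25) + (1.75)·(1.75)) / 3 = 6.75/3 = 2.25
  s[A,B] = ((-1.25)·(-2.75) + (0.75)·(0.25) + (-1.25)·(2.25) + (1.75)·(0.25)) / 3 = 1.25/3 = 0.4167
  s[B,B] = ((-2.75)·(-2.75) + (0.25)·(0.25) + (2.25)·(2.25) + (0.25)·(0.25)) / 3 = 12.75/3 = 4.25
  Sample standard deviations s_i = √(s[i,i]):
  s(A) = √(2.25) = 1.5
  s(B) = √(4.25) = 2.0616

Step 3 — r_{ij} = s_{ij} / (s_i · s_j):
  r[A,A] = 1 (diagonal).
  r[A,B] = 0.4167 / (1.5 · 2.0616) = 0.4167 / 3.0923 = 0.1347
  r[B,B] = 1 (diagonal).

R is symmetric with unit diagonal. Assembling:

R = [[1, 0.1347],
 [0.1347, 1]]


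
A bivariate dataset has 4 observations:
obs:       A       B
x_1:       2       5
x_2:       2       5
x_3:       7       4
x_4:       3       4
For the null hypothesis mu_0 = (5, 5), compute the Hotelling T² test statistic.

Step 1 — sample mean vector:
  mean(A) = (2 + 2 + 7 + 3) / 4 = 14/4 = 3.5
  mean(B) = (5 + 5 + 4 + 4) / 4 = 18/4 = 4.5
  x̄ = (3.5, 4.5),  deviation x̄ - mu_0 = (3.5, 4.5) - (5, 5) = (-1.5, -0.5).

Step 2 — sample covariance matrix, S[i,j] = (1/(n-1)) · Σ_k (x_{k,i} - mean_i) · (x_{k,j} - mean_j), divisor n-1 = 3:
  S[A,A] = ((-1.5)·(-1.5) + (-1.5)·(-1.5) + (3.5)·(3.5) + (-0.5)·(-0.5)) / 3 = 17/3 = 5.6667
  S[A,B] = ((-1.5)·(0.5) + (-1.5)·(0.5) + (3.5)·(-0.5) + (-0.5)·(-0.5)) / 3 = -3/3 = -1
  S[B,B] = ((0.5)·(0.5) + (0.5)·(0.5) + (-0.5)·(-0.5) + (-0.5)·(-0.5)) / 3 = 1/3 = 0.3333
  S = [[5.6667, -1],
 [-1, 0.3333]].

Step 3 — invert S. det(S) = 5.6667·0.3333 - (-1)² = 0.8889.
  S^{-1} = (1/det) · [[d, -b], [-b, a]] = [[0.375, 1.125],
 [1.125, 6.375]].

Step 4 — quadratic form (x̄ - mu_0)^T · S^{-1} · (x̄ - mu_0):
  S^{-1} · (x̄ - mu_0) = (-1.125, -4.875),
  (x̄ - mu_0)^T · [...] = (-1.5)·(-1.125) + (-0.5)·(-4.875) = 4.125.

Step 5 — scale by n: T² = 4 · 4.125 = 16.5.

T² ≈ 16.5


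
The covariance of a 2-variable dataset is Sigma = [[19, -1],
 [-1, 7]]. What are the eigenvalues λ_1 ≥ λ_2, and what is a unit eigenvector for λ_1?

Step 1 — characteristic polynomial of 2×2 Sigma:
  det(Sigma - λI) = λ² - trace · λ + det = 0.
  trace = 19 + 7 = 26, det = 19·7 - (-1)² = 132.
Step 2 — discriminant:
  Δ = trace² - 4·det = 676 - 528 = 148.
Step 3 — eigenvalues:
  λ = (trace ± √Δ)/2 = (26 ± 12.1655)/2,
  λ_1 = 19.0828,  λ_2 = 6.9172.

Step 4 — unit eigenvector for λ_1: solve (Sigma - λ_1 I)v = 0. First row:
  (19 - 19.0828)·v_x + (-1)·v_y = 0, i.e. (-0.0828)·v_x + (-1)·v_y = 0,
  so v ∝ (b, λ_1 - a) = (-1, 0.0828); multiply by -1 so the first entry is positive: u = (1, -0.0828).
  ||u|| = √((1)² + (-0.0828)²) = √(1.0068) ≈ 1.0034,
  v_1 = u/||u|| ≈ (0.9966, -0.0825) (||v_1|| = 1).

λ_1 = 19.0828,  λ_2 = 6.9172;  v_1 ≈ (0.9966, -0.0825)


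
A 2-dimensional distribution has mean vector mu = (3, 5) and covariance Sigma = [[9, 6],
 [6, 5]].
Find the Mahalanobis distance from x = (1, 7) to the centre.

Step 1 — centre the observation: (x - mu) = (-2, 2).

Step 2 — invert Sigma. det(Sigma) = 9·5 - (6)² = 9.
  Sigma^{-1} = (1/det) · [[d, -b], [-b, a]] = [[0.5556, -0.6667],
 [-0.6667, 1]].

Step 3 — form the quadratic (x - mu)^T · Sigma^{-1} · (x - mu):
  Sigma^{-1} · (x - mu) = (-2.4444, 3.3333).
  (x - mu)^T · [Sigma^{-1} · (x - mu)] = (-2)·(-2.4444) + (2)·(3.3333) = 11.5556.

Step 4 — take square root: d = √(11.5556) ≈ 3.3993.

d(x, mu) = √(11.5556) ≈ 3.3993


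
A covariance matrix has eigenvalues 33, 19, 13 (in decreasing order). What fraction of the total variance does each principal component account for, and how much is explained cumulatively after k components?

Step 1 — total variance = trace(Sigma) = Σ λ_i = 33 + 19 + 13 = 65.

Step 2 — fraction explained by component i = λ_i / Σ λ:
  PC1: 33/65 = 0.5077
  PC2: 19/65 = 0.2923
  PC3: 13/65 = 0.2

Step 3 — cumulative fraction after k components = (λ_1 + ... + λ_k) / Σ λ:
  k = 1: 33/65 = 0.5077
  k = 2: (33 + 19)/65 = 52/65 = 0.8
  k = 3: (33 + 19 + 13)/65 = 65/65 = 1

Summary (fraction, with percent):

explained: PC1 0.5077 (50.77%), PC2 0.2923 (29.23%), PC3 0.2 (20%);  cumulative: 0.5077, 0.8, 1


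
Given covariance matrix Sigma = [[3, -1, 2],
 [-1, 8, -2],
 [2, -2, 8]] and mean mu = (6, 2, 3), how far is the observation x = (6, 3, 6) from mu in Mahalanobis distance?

Step 1 — centre the observation: (x - mu) = (0, 1, 3).

Step 2 — invert Sigma (cofactor / det for 3×3, or solve directly):
  Sigma^{-1} = [[0.4054, 0.027, -0.0946],
 [0.027, 0.1351, 0.027],
 [-0.0946, 0.027, 0.1554]].

Step 3 — form the quadratic (x - mu)^T · Sigma^{-1} · (x - mu):
  Sigma^{-1} · (x - mu) = (-0.2568, 0.2162, 0.4932).
  (x - mu)^T · [Sigma^{-1} · (x - mu)] = (0)·(-0.2568) + (1)·(0.2162) + (3)·(0.4932) = 1.6959.

Step 4 — take square root: d = √(1.6959) ≈ 1.3023.

d(x, mu) = √(1.6959) ≈ 1.3023


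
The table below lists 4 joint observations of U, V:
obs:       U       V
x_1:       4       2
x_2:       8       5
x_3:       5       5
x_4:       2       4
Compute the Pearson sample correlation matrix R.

Step 1 — column means:
  mean(U) = (4 + 8 + 5 + 2) / 4 = 19/4 = 4.75
  mean(V) = (2 + 5 + 5 + 4) / 4 = 16/4 = 4

Step 2 — sample variances and covariances s[i,j] = (1/(n-1)) · Σ_k (x_{k,i} - mean_i) · (x_{k,j} - mean_j), with n-1 = 3:
  s[U,U] = ((-0.75)·(-0.75) + (3.25)·(3.25) + (0.25)·(0.25) + (-2.75)·(-2.75)) / 3 = 18.75/3 = 6.25
  s[U,V] = ((-0.75)·(-2) + (3.25)·(1) + (0.25)·(1) + (-2.75)·(0)) / 3 = 5/3 = 1.6667
  s[V,V] = ((-2)·(-2) + (1)·(1) + (1)·(1) + (0)·(0)) / 3 = 6/3 = 2
  Sample standard deviations s_i = √(s[i,i]):
  s(U) = √(6.25) = 2.5
  s(V) = √(2) = 1.4142

Step 3 — r_{ij} = s_{ij} / (s_i · s_j):
  r[U,U] = 1 (diagonal).
  r[U,V] = 1.6667 / (2.5 · 1.4142) = 1.6667 / 3.5355 = 0.4714
  r[V,V] = 1 (diagonal).

R is symmetric with unit diagonal. Assembling:

R = [[1, 0.4714],
 [0.4714, 1]]


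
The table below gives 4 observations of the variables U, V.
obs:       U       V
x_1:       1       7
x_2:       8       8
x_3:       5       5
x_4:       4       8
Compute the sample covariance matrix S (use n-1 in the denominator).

Step 1 — column means:
  mean(U) = (1 + 8 + 5 + 4) / 4 = 18/4 = 4.5
  mean(V) = (7 + 8 + 5 + 8) / 4 = 28/4 = 7

Step 2 — sample covariance S[i,j] = (1/(n-1)) · Σ_k (x_{k,i} - mean_i) · (x_{k,j} - mean_j), with n-1 = 3.
  S[U,U] = ((-3.5)·(-3.5) + (3.5)·(3.5) + (0.5)·(0.5) + (-0.5)·(-0.5)) / 3 = 25/3 = 8.3333
  S[U,V] = ((-3.5)·(0) + (3.5)·(1) + (0.5)·(-2) + (-0.5)·(1)) / 3 = 2/3 = 0.6667
  S[V,V] = ((0)·(0) + (1)·(1) + (-2)·(-2) + (1)·(1)) / 3 = 6/3 = 2

S is symmetric (S[j,i] = S[i,j]). Assembling:

S = [[8.3333, 0.6667],
 [0.6667, 2]]


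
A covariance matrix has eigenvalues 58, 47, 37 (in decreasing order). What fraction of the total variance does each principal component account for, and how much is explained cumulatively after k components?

Step 1 — total variance = trace(Sigma) = Σ λ_i = 58 + 47 + 37 = 142.

Step 2 — fraction explained by component i = λ_i / Σ λ:
  PC1: 58/142 = 0.4085
  PC2: 47/142 = 0.331
  PC3: 37/142 = 0.2606

Step 3 — cumulative fraction after k components = (λ_1 + ... + λ_k) / Σ λ:
  k = 1: 58/142 = 0.4085
  k = 2: (58 + 47)/142 = 105/142 = 0.7394
  k = 3: (58 + 47 + 37)/142 = 142/142 = 1

Summary (fraction, with percent):

explained: PC1 0.4085 (40.85%), PC2 0.331 (33.1%), PC3 0.2606 (26.06%);  cumulative: 0.4085, 0.7394, 1


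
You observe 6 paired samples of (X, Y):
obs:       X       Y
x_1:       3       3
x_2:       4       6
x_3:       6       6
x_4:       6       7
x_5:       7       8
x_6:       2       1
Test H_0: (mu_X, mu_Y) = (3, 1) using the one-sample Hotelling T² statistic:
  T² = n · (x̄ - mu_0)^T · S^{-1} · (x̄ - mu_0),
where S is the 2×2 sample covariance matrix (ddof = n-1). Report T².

Step 1 — sample mean vector:
  mean(X) = (3 + 4 + 6 + 6 + 7 + 2) / 6 = 28/6 = 4.6667
  mean(Y) = (3 + 6 + 6 + 7 + 8 + 1) / 6 = 31/6 = 5.1667
  x̄ = (4.6667, 5.1667),  deviation x̄ - mu_0 = (4.6667, 5.1667) - (3, 1) = (1.6667, 4.1667).

Step 2 — sample covariance matrix, S[i,j] = (1/(n-1)) · Σ_k (x_{k,i} - mean_i) · (x_{k,j} - mean_j), divisor n-1 = 5:
  S[X,X] = ((-1.6667)·(-1.6667) + (-0.6667)·(-0.6667) + (1.3333)·(1.3333) + (1.3333)·(1.3333) + (2.3333)·(2.3333) + (-2.6667)·(-2.6667)) / 5 = 19.3333/5 = 3.8667
  S[X,Y] = ((-1.6667)·(-2.1667) + (-0.6667)·(0.8333) + (1.3333)·(0.8333) + (1.3333)·(1.8333) + (2.3333)·(2.8333) + (-2.6667)·(-4.1667)) / 5 = 24.3333/5 = 4.8667
  S[Y,Y] = ((-2.1667)·(-2.1667) + (0.8333)·(0.8333) + (0.8333)·(0.8333) + (1.8333)·(1.8333) + (2.8333)·(2.8333) + (-4.1667)·(-4.1667)) / 5 = 34.8333/5 = 6.9667
  S = [[3.8667, 4.8667],
 [4.8667, 6.9667]].

Step 3 — invert S. det(S) = 3.8667·6.9667 - (4.8667)² = 3.2533.
  S^{-1} = (1/det) · [[d, -b], [-b, a]] = [[2.1414, -1.4959],
 [-1.4959, 1.1885]].

Step 4 — quadratic form (x̄ - mu_0)^T · S^{-1} · (x̄ - mu_0):
  S^{-1} · (x̄ - mu_0) = (-2.6639, 2.459),
  (x̄ - mu_0)^T · [...] = (1.6667)·(-2.6639) + (4.1667)·(2.459) = 5.806.

Step 5 — scale by n: T² = 6 · 5.806 = 34.8361.

T² ≈ 34.8361


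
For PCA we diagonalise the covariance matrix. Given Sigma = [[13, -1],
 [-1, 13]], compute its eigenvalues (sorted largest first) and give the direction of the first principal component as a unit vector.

Step 1 — characteristic polynomial of 2×2 Sigma:
  det(Sigma - λI) = λ² - trace · λ + det = 0.
  trace = 13 + 13 = 26, det = 13·13 - (-1)² = 168.
Step 2 — discriminant:
  Δ = trace² - 4·det = 676 - 672 = 4.
Step 3 — eigenvalues:
  λ = (trace ± √Δ)/2 = (26 ± 2)/2,
  λ_1 = 14,  λ_2 = 12.

Step 4 — unit eigenvector for λ_1: solve (Sigma - λ_1 I)v = 0. First row:
  (13 - 14)·v_x + (-1)·v_y = 0, i.e. (-1)·v_x + (-1)·v_y = 0,
  so v ∝ (b, λ_1 - a) = (-1, 1); multiply by -1 so the first entry is positive: u = (1, -1).
  ||u|| = √((1)² + (-1)²) = √(2) ≈ 1.4142,
  v_1 = u/||u|| ≈ (0.7071, -0.7071) (||v_1|| = 1).

λ_1 = 14,  λ_2 = 12;  v_1 ≈ (0.7071, -0.7071)


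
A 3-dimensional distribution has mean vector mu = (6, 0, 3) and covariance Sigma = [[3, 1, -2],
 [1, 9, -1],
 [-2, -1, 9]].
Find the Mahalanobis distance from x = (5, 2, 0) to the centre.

Step 1 — centre the observation: (x - mu) = (-1, 2, -3).

Step 2 — invert Sigma (cofactor / det for 3×3, or solve directly):
  Sigma^{-1} = [[0.402, -0.0352, 0.0854],
 [-0.0352, 0.1156, 0.005],
 [0.0854, 0.005, 0.1307]].

Step 3 — form the quadratic (x - mu)^T · Sigma^{-1} · (x - mu):
  Sigma^{-1} · (x - mu) = (-0.7286, 0.2513, -0.4673).
  (x - mu)^T · [Sigma^{-1} · (x - mu)] = (-1)·(-0.7286) + (2)·(0.2513) + (-3)·(-0.4673) = 2.6332.

Step 4 — take square root: d = √(2.6332) ≈ 1.6227.

d(x, mu) = √(2.6332) ≈ 1.6227


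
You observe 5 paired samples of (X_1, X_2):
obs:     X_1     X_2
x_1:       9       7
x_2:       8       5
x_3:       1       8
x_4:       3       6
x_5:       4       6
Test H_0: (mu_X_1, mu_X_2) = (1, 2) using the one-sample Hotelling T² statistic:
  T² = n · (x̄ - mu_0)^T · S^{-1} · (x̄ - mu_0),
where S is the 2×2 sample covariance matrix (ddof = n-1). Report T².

Step 1 — sample mean vector:
  mean(X_1) = (9 + 8 + 1 + 3 + 4) / 5 = 25/5 = 5
  mean(X_2) = (7 + 5 + 8 + 6 + 6) / 5 = 32/5 = 6.4
  x̄ = (5, 6.4),  deviation x̄ - mu_0 = (5, 6.4) - (1, 2) = (4, 4.4).

Step 2 — sample covariance matrix, S[i,j] = (1/(n-1)) · Σ_k (x_{k,i} - mean_i) · (x_{k,j} - mean_j), divisor n-1 = 4:
  S[X_1,X_1] = ((4)·(4) + (3)·(3) + (-4)·(-4) + (-2)·(-2) + (-1)·(-1)) / 4 = 46/4 = 11.5
  S[X_1,X_2] = ((4)·(0.6) + (3)·(-1.4) + (-4)·(1.6) + (-2)·(-0.4) + (-1)·(-0.4)) / 4 = -7/4 = -1.75
  S[X_2,X_2] = ((0.6)·(0.6) + (-1.4)·(-1.4) + (1.6)·(1.6) + (-0.4)·(-0.4) + (-0.4)·(-0.4)) / 4 = 5.2/4 = 1.3
  S = [[11.5, -1.75],
 [-1.75, 1.3]].

Step 3 — invert S. det(S) = 11.5·1.3 - (-1.75)² = 11.8875.
  S^{-1} = (1/det) · [[d, -b], [-b, a]] = [[0.1094, 0.1472],
 [0.1472, 0.9674]].

Step 4 — quadratic form (x̄ - mu_0)^T · S^{-1} · (x̄ - mu_0):
  S^{-1} · (x̄ - mu_0) = (1.0852, 4.8454),
  (x̄ - mu_0)^T · [...] = (4)·(1.0852) + (4.4)·(4.8454) = 25.6606.

Step 5 — scale by n: T² = 5 · 25.6606 = 128.3028.

T² ≈ 128.3028


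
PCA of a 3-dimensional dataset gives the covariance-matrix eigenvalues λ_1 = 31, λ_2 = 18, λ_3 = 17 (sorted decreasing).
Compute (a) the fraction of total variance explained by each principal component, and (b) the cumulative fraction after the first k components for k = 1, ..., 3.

Step 1 — total variance = trace(Sigma) = Σ λ_i = 31 + 18 + 17 = 66.

Step 2 — fraction explained by component i = λ_i / Σ λ:
  PC1: 31/66 = 0.4697
  PC2: 18/66 = 0.2727
  PC3: 17/66 = 0.2576

Step 3 — cumulative fraction after k components = (λ_1 + ... + λ_k) / Σ λ:
  k = 1: 31/66 = 0.4697
  k = 2: (31 + 18)/66 = 49/66 = 0.7424
  k = 3: (31 + 18 + 17)/66 = 66/66 = 1

Summary (fraction, with percent):

explained: PC1 0.4697 (46.97%), PC2 0.2727 (27.27%), PC3 0.2576 (25.76%);  cumulative: 0.4697, 0.7424, 1


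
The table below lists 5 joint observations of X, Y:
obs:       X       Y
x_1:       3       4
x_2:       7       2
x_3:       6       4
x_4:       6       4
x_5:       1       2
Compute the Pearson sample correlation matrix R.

Step 1 — column means:
  mean(X) = (3 + 7 + 6 + 6 + 1) / 5 = 23/5 = 4.6
  mean(Y) = (4 + 2 + 4 + 4 + 2) / 5 = 16/5 = 3.2

Step 2 — sample variances and covariances s[i,j] = (1/(n-1)) · Σ_k (x_{k,i} - mean_i) · (x_{k,j} - mean_j), with n-1 = 4:
  s[X,X] = ((-1.6)·(-1.6) + (2.4)·(2.4) + (1.4)·(1.4) + (1.4)·(1.4) + (-3.6)·(-3.6)) / 4 = 25.2/4 = 6.3
  s[X,Y] = ((-1.6)·(0.8) + (2.4)·(-1.2) + (1.4)·(0.8) + (1.4)·(0.8) + (-3.6)·(-1.2)) / 4 = 2.4/4 = 0.6
  s[Y,Y] = ((0.8)·(0.8) + (-1.2)·(-1.2) + (0.8)·(0.8) + (0.8)·(0.8) + (-1.2)·(-1.2)) / 4 = 4.8/4 = 1.2
  Sample standard deviations s_i = √(s[i,i]):
  s(X) = √(6.3) = 2.51
  s(Y) = √(1.2) = 1.0954

Step 3 — r_{ij} = s_{ij} / (s_i · s_j):
  r[X,X] = 1 (diagonal).
  r[X,Y] = 0.6 / (2.51 · 1.0954) = 0.6 / 2.7495 = 0.2182
  r[Y,Y] = 1 (diagonal).

R is symmetric with unit diagonal. Assembling:

R = [[1, 0.2182],
 [0.2182, 1]]


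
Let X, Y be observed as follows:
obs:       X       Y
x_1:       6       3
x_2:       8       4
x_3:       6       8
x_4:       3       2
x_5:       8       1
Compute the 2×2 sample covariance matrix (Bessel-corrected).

Step 1 — column means:
  mean(X) = (6 + 8 + 6 + 3 + 8) / 5 = 31/5 = 6.2
  mean(Y) = (3 + 4 + 8 + 2 + 1) / 5 = 18/5 = 3.6

Step 2 — sample covariance S[i,j] = (1/(n-1)) · Σ_k (x_{k,i} - mean_i) · (x_{k,j} - mean_j), with n-1 = 4.
  S[X,X] = ((-0.2)·(-0.2) + (1.8)·(1.8) + (-0.2)·(-0.2) + (-3.2)·(-3.2) + (1.8)·(1.8)) / 4 = 16.8/4 = 4.2
  S[X,Y] = ((-0.2)·(-0.6) + (1.8)·(0.4) + (-0.2)·(4.4) + (-3.2)·(-1.6) + (1.8)·(-2.6)) / 4 = 0.4/4 = 0.1
  S[Y,Y] = ((-0.6)·(-0.6) + (0.4)·(0.4) + (4.4)·(4.4) + (-1.6)·(-1.6) + (-2.6)·(-2.6)) / 4 = 29.2/4 = 7.3

S is symmetric (S[j,i] = S[i,j]). Assembling:

S = [[4.2, 0.1],
 [0.1, 7.3]]


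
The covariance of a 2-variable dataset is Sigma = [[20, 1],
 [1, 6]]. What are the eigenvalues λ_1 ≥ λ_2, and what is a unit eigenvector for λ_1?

Step 1 — characteristic polynomial of 2×2 Sigma:
  det(Sigma - λI) = λ² - trace · λ + det = 0.
  trace = 20 + 6 = 26, det = 20·6 - (1)² = 119.
Step 2 — discriminant:
  Δ = trace² - 4·det = 676 - 476 = 200.
Step 3 — eigenvalues:
  λ = (trace ± √Δ)/2 = (26 ± 14.1421)/2,
  λ_1 = 20.0711,  λ_2 = 5.9289.

Step 4 — unit eigenvector for λ_1: solve (Sigma - λ_1 I)v = 0. First row:
  (20 - 20.0711)·v_x + (1)·v_y = 0, i.e. (-0.0711)·v_x + (1)·v_y = 0,
  so v ∝ (b, λ_1 - a) = (1, 0.0711) = u.
  ||u|| = √((1)² + (0.0711)²) = √(1.0051) ≈ 1.0025,
  v_1 = u/||u|| ≈ (0.9975, 0.0709) (||v_1|| = 1).

λ_1 = 20.0711,  λ_2 = 5.9289;  v_1 ≈ (0.9975, 0.0709)


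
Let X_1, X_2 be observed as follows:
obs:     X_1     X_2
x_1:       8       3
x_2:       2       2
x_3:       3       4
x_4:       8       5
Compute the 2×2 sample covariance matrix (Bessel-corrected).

Step 1 — column means:
  mean(X_1) = (8 + 2 + 3 + 8) / 4 = 21/4 = 5.25
  mean(X_2) = (3 + 2 + 4 + 5) / 4 = 14/4 = 3.5

Step 2 — sample covariance S[i,j] = (1/(n-1)) · Σ_k (x_{k,i} - mean_i) · (x_{k,j} - mean_j), with n-1 = 3.
  S[X_1,X_1] = ((2.75)·(2.75) + (-3.25)·(-3.25) + (-2.25)·(-2.25) + (2.75)·(2.75)) / 3 = 30.75/3 = 10.25
  S[X_1,X_2] = ((2.75)·(-0.5) + (-3.25)·(-1.5) + (-2.25)·(0.5) + (2.75)·(1.5)) / 3 = 6.5/3 = 2.1667
  S[X_2,X_2] = ((-0.5)·(-0.5) + (-1.5)·(-1.5) + (0.5)·(0.5) + (1.5)·(1.5)) / 3 = 5/3 = 1.6667

S is symmetric (S[j,i] = S[i,j]). Assembling:

S = [[10.25, 2.1667],
 [2.1667, 1.6667]]


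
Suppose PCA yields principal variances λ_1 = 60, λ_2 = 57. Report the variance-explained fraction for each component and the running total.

Step 1 — total variance = trace(Sigma) = Σ λ_i = 60 + 57 = 117.

Step 2 — fraction explained by component i = λ_i / Σ λ:
  PC1: 60/117 = 0.5128
  PC2: 57/117 = 0.4872

Step 3 — cumulative fraction after k components = (λ_1 + ... + λ_k) / Σ λ:
  k = 1: 60/117 = 0.5128
  k = 2: (60 + 57)/117 = 117/117 = 1

Summary (fraction, with percent):

explained: PC1 0.5128 (51.28%), PC2 0.4872 (48.72%);  cumulative: 0.5128, 1


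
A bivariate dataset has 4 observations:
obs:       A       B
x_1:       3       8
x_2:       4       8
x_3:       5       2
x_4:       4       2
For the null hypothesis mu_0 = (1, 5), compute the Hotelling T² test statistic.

Step 1 — sample mean vector:
  mean(A) = (3 + 4 + 5 + 4) / 4 = 16/4 = 4
  mean(B) = (8 + 8 + 2 + 2) / 4 = 20/4 = 5
  x̄ = (4, 5),  deviation x̄ - mu_0 = (4, 5) - (1, 5) = (3, 0).

Step 2 — sample covariance matrix, S[i,j] = (1/(n-1)) · Σ_k (x_{k,i} - mean_i) · (x_{k,j} - mean_j), divisor n-1 = 3:
  S[A,A] = ((-1)·(-1) + (0)·(0) + (1)·(1) + (0)·(0)) / 3 = 2/3 = 0.6667
  S[A,B] = ((-1)·(3) + (0)·(3) + (1)·(-3) + (0)·(-3)) / 3 = -6/3 = -2
  S[B,B] = ((3)·(3) + (3)·(3) + (-3)·(-3) + (-3)·(-3)) / 3 = 36/3 = 12
  S = [[0.6667, -2],
 [-2, 12]].

Step 3 — invert S. det(S) = 0.6667·12 - (-2)² = 4.
  S^{-1} = (1/det) · [[d, -b], [-b, a]] = [[3, 0.5],
 [0.5, 0.1667]].

Step 4 — quadratic form (x̄ - mu_0)^T · S^{-1} · (x̄ - mu_0):
  S^{-1} · (x̄ - mu_0) = (9, 1.5),
  (x̄ - mu_0)^T · [...] = (3)·(9) + (0)·(1.5) = 27.

Step 5 — scale by n: T² = 4 · 27 = 108.

T² ≈ 108


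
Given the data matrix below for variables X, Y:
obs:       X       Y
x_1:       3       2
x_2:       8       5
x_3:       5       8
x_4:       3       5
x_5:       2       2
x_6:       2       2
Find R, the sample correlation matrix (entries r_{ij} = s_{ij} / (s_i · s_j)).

Step 1 — column means:
  mean(X) = (3 + 8 + 5 + 3 + 2 + 2) / 6 = 23/6 = 3.8333
  mean(Y) = (2 + 5 + 8 + 5 + 2 + 2) / 6 = 24/6 = 4

Step 2 — sample variances and covariances s[i,j] = (1/(n-1)) · Σ_k (x_{k,i} - mean_i) · (x_{k,j} - mean_j), with n-1 = 5:
  s[X,X] = ((-0.8333)·(-0.8333) + (4.1667)·(4.1667) + (1.1667)·(1.1667) + (-0.8333)·(-0.8333) + (-1.8333)·(-1.8333) + (-1.8333)·(-1.8333)) / 5 = 26.8333/5 = 5.3667
  s[X,Y] = ((-0.8333)·(-2) + (4.1667)·(1) + (1.1667)·(4) + (-0.8333)·(1) + (-1.8333)·(-2) + (-1.8333)·(-2)) / 5 = 17/5 = 3.4
  s[Y,Y] = ((-2)·(-2) + (1)·(1) + (4)·(4) + (1)·(1) + (-2)·(-2) + (-2)·(-2)) / 5 = 30/5 = 6
  Sample standard deviations s_i = √(s[i,i]):
  s(X) = √(5.3667) = 2.3166
  s(Y) = √(6) = 2.4495

Step 3 — r_{ij} = s_{ij} / (s_i · s_j):
  r[X,X] = 1 (diagonal).
  r[X,Y] = 3.4 / (2.3166 · 2.4495) = 3.4 / 5.6745 = 0.5992
  r[Y,Y] = 1 (diagonal).

R is symmetric with unit diagonal. Assembling:

R = [[1, 0.5992],
 [0.5992, 1]]


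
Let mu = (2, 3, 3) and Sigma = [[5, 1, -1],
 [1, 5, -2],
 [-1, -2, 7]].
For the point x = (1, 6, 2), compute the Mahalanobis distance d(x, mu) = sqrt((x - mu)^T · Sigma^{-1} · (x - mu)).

Step 1 — centre the observation: (x - mu) = (-1, 3, -1).

Step 2 — invert Sigma (cofactor / det for 3×3, or solve directly):
  Sigma^{-1} = [[0.2109, -0.034, 0.0204],
 [-0.034, 0.2313, 0.0612],
 [0.0204, 0.0612, 0.1633]].

Step 3 — form the quadratic (x - mu)^T · Sigma^{-1} · (x - mu):
  Sigma^{-1} · (x - mu) = (-0.3333, 0.6667, 0).
  (x - mu)^T · [Sigma^{-1} · (x - mu)] = (-1)·(-0.3333) + (3)·(0.6667) + (-1)·(0) = 2.3333.

Step 4 — take square root: d = √(2.3333) ≈ 1.5275.

d(x, mu) = √(2.3333) ≈ 1.5275


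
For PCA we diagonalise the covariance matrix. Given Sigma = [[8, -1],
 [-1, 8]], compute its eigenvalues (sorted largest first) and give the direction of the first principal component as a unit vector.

Step 1 — characteristic polynomial of 2×2 Sigma:
  det(Sigma - λI) = λ² - trace · λ + det = 0.
  trace = 8 + 8 = 16, det = 8·8 - (-1)² = 63.
Step 2 — discriminant:
  Δ = trace² - 4·det = 256 - 252 = 4.
Step 3 — eigenvalues:
  λ = (trace ± √Δ)/2 = (16 ± 2)/2,
  λ_1 = 9,  λ_2 = 7.

Step 4 — unit eigenvector for λ_1: solve (Sigma - λ_1 I)v = 0. First row:
  (8 - 9)·v_x + (-1)·v_y = 0, i.e. (-1)·v_x + (-1)·v_y = 0,
  so v ∝ (b, λ_1 - a) = (-1, 1); multiply by -1 so the first entry is positive: u = (1, -1).
  ||u|| = √((1)² + (-1)²) = √(2) ≈ 1.4142,
  v_1 = u/||u|| ≈ (0.7071, -0.7071) (||v_1|| = 1).

λ_1 = 9,  λ_2 = 7;  v_1 ≈ (0.7071, -0.7071)


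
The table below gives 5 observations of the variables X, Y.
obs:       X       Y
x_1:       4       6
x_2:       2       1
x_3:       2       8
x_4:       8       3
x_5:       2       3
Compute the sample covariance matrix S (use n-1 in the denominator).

Step 1 — column means:
  mean(X) = (4 + 2 + 2 + 8 + 2) / 5 = 18/5 = 3.6
  mean(Y) = (6 + 1 + 8 + 3 + 3) / 5 = 21/5 = 4.2

Step 2 — sample covariance S[i,j] = (1/(n-1)) · Σ_k (x_{k,i} - mean_i) · (x_{k,j} - mean_j), with n-1 = 4.
  S[X,X] = ((0.4)·(0.4) + (-1.6)·(-1.6) + (-1.6)·(-1.6) + (4.4)·(4.4) + (-1.6)·(-1.6)) / 4 = 27.2/4 = 6.8
  S[X,Y] = ((0.4)·(1.8) + (-1.6)·(-3.2) + (-1.6)·(3.8) + (4.4)·(-1.2) + (-1.6)·(-1.2)) / 4 = -3.6/4 = -0.9
  S[Y,Y] = ((1.8)·(1.8) + (-3.2)·(-3.2) + (3.8)·(3.8) + (-1.2)·(-1.2) + (-1.2)·(-1.2)) / 4 = 30.8/4 = 7.7

S is symmetric (S[j,i] = S[i,j]). Assembling:

S = [[6.8, -0.9],
 [-0.9, 7.7]]


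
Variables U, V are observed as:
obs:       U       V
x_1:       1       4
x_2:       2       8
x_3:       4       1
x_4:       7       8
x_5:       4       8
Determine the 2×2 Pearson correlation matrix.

Step 1 — column means:
  mean(U) = (1 + 2 + 4 + 7 + 4) / 5 = 18/5 = 3.6
  mean(V) = (4 + 8 + 1 + 8 + 8) / 5 = 29/5 = 5.8

Step 2 — sample variances and covariances s[i,j] = (1/(n-1)) · Σ_k (x_{k,i} - mean_i) · (x_{k,j} - mean_j), with n-1 = 4:
  s[U,U] = ((-2.6)·(-2.6) + (-1.6)·(-1.6) + (0.4)·(0.4) + (3.4)·(3.4) + (0.4)·(0.4)) / 4 = 21.2/4 = 5.3
  s[U,V] = ((-2.6)·(-1.8) + (-1.6)·(2.2) + (0.4)·(-4.8) + (3.4)·(2.2) + (0.4)·(2.2)) / 4 = 7.6/4 = 1.9
  s[V,V] = ((-1.8)·(-1.8) + (2.2)·(2.2) + (-4.8)·(-4.8) + (2.2)·(2.2) + (2.2)·(2.2)) / 4 = 40.8/4 = 10.2
  Sample standard deviations s_i = √(s[i,i]):
  s(U) = √(5.3) = 2.3022
  s(V) = √(10.2) = 3.1937

Step 3 — r_{ij} = s_{ij} / (s_i · s_j):
  r[U,U] = 1 (diagonal).
  r[U,V] = 1.9 / (2.3022 · 3.1937) = 1.9 / 7.3526 = 0.2584
  r[V,V] = 1 (diagonal).

R is symmetric with unit diagonal. Assembling:

R = [[1, 0.2584],
 [0.2584, 1]]


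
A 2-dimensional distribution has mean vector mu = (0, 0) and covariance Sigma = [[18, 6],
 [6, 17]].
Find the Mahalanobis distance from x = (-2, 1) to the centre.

Step 1 — centre the observation: (x - mu) = (-2, 1).

Step 2 — invert Sigma. det(Sigma) = 18·17 - (6)² = 270.
  Sigma^{-1} = (1/det) · [[d, -b], [-b, a]] = [[0.063, -0.0222],
 [-0.0222, 0.0667]].

Step 3 — form the quadratic (x - mu)^T · Sigma^{-1} · (x - mu):
  Sigma^{-1} · (x - mu) = (-0.1481, 0.1111).
  (x - mu)^T · [Sigma^{-1} · (x - mu)] = (-2)·(-0.1481) + (1)·(0.1111) = 0.4074.

Step 4 — take square root: d = √(0.4074) ≈ 0.6383.

d(x, mu) = √(0.4074) ≈ 0.6383


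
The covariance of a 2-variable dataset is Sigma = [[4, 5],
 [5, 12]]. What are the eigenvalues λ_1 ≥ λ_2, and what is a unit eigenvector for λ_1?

Step 1 — characteristic polynomial of 2×2 Sigma:
  det(Sigma - λI) = λ² - trace · λ + det = 0.
  trace = 4 + 12 = 16, det = 4·12 - (5)² = 23.
Step 2 — discriminant:
  Δ = trace² - 4·det = 256 - 92 = 164.
Step 3 — eigenvalues:
  λ = (trace ± √Δ)/2 = (16 ± 12.8062)/2,
  λ_1 = 14.4031,  λ_2 = 1.5969.

Step 4 — unit eigenvector for λ_1: solve (Sigma - λ_1 I)v = 0. First row:
  (4 - 14.4031)·v_x + (5)·v_y = 0, i.e. (-10.4031)·v_x + (5)·v_y = 0,
  so v ∝ (b, λ_1 - a) = (5, 10.4031) = u.
  ||u|| = √((5)² + (10.4031)²) = √(133.225) ≈ 11.5423,
  v_1 = u/||u|| ≈ (0.4332, 0.9013) (||v_1|| = 1).

λ_1 = 14.4031,  λ_2 = 1.5969;  v_1 ≈ (0.4332, 0.9013)


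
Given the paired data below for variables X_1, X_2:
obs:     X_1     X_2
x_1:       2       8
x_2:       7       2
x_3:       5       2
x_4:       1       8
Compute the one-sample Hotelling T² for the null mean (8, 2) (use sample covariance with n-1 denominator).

Step 1 — sample mean vector:
  mean(X_1) = (2 + 7 + 5 + 1) / 4 = 15/4 = 3.75
  mean(X_2) = (8 + 2 + 2 + 8) / 4 = 20/4 = 5
  x̄ = (3.75, 5),  deviation x̄ - mu_0 = (3.75, 5) - (8, 2) = (-4.25, 3).

Step 2 — sample covariance matrix, S[i,j] = (1/(n-1)) · Σ_k (x_{k,i} - mean_i) · (x_{k,j} - mean_j), divisor n-1 = 3:
  S[X_1,X_1] = ((-1.75)·(-1.75) + (3.25)·(3.25) + (1.25)·(1.25) + (-2.75)·(-2.75)) / 3 = 22.75/3 = 7.5833
  S[X_1,X_2] = ((-1.75)·(3) + (3.25)·(-3) + (1.25)·(-3) + (-2.75)·(3)) / 3 = -27/3 = -9
  S[X_2,X_2] = ((3)·(3) + (-3)·(-3) + (-3)·(-3) + (3)·(3)) / 3 = 36/3 = 12
  S = [[7.5833, -9],
 [-9, 12]].

Step 3 — invert S. det(S) = 7.5833·12 - (-9)² = 10.
  S^{-1} = (1/det) · [[d, -b], [-b, a]] = [[1.2, 0.9],
 [0.9, 0.7583]].

Step 4 — quadratic form (x̄ - mu_0)^T · S^{-1} · (x̄ - mu_0):
  S^{-1} · (x̄ - mu_0) = (-2.4, -1.55),
  (x̄ - mu_0)^T · [...] = (-4.25)·(-2.4) + (3)·(-1.55) = 5.55.

Step 5 — scale by n: T² = 4 · 5.55 = 22.2.

T² ≈ 22.2


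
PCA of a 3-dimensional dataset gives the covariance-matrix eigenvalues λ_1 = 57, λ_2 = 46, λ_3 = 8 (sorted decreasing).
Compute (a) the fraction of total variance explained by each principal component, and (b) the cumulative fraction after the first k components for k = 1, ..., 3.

Step 1 — total variance = trace(Sigma) = Σ λ_i = 57 + 46 + 8 = 111.

Step 2 — fraction explained by component i = λ_i / Σ λ:
  PC1: 57/111 = 0.5135
  PC2: 46/111 = 0.4144
  PC3: 8/111 = 0.0721

Step 3 — cumulative fraction after k components = (λ_1 + ... + λ_k) / Σ λ:
  k = 1: 57/111 = 0.5135
  k = 2: (57 + 46)/111 = 103/111 = 0.9279
  k = 3: (57 + 46 + 8)/111 = 111/111 = 1

Summary (fraction, with percent):

explained: PC1 0.5135 (51.35%), PC2 0.4144 (41.44%), PC3 0.0721 (7.21%);  cumulative: 0.5135, 0.9279, 1


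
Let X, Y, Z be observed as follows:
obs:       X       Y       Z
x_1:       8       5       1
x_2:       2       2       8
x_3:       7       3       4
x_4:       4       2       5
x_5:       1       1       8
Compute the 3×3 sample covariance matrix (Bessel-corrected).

Step 1 — column means:
  mean(X) = (8 + 2 + 7 + 4 + 1) / 5 = 22/5 = 4.4
  mean(Y) = (5 + 2 + 3 + 2 + 1) / 5 = 13/5 = 2.6
  mean(Z) = (1 + 8 + 4 + 5 + 8) / 5 = 26/5 = 5.2

Step 2 — sample covariance S[i,j] = (1/(n-1)) · Σ_k (x_{k,i} - mean_i) · (x_{k,j} - mean_j), with n-1 = 4.
  S[X,X] = ((3.6)·(3.6) + (-2.4)·(-2.4) + (2.6)·(2.6) + (-0.4)·(-0.4) + (-3.4)·(-3.4)) / 4 = 37.2/4 = 9.3
  S[X,Y] = ((3.6)·(2.4) + (-2.4)·(-0.6) + (2.6)·(0.4) + (-0.4)·(-0.6) + (-3.4)·(-1.6)) / 4 = 16.8/4 = 4.2
  S[X,Z] = ((3.6)·(-4.2) + (-2.4)·(2.8) + (2.6)·(-1.2) + (-0.4)·(-0.2) + (-3.4)·(2.8)) / 4 = -34.4/4 = -8.6
  S[Y,Y] = ((2.4)·(2.4) + (-0.6)·(-0.6) + (0.4)·(0.4) + (-0.6)·(-0.6) + (-1.6)·(-1.6)) / 4 = 9.2/4 = 2.3
  S[Y,Z] = ((2.4)·(-4.2) + (-0.6)·(2.8) + (0.4)·(-1.2) + (-0.6)·(-0.2) + (-1.6)·(2.8)) / 4 = -16.6/4 = -4.15
  S[Z,Z] = ((-4.2)·(-4.2) + (2.8)·(2.8) + (-1.2)·(-1.2) + (-0.2)·(-0.2) + (2.8)·(2.8)) / 4 = 34.8/4 = 8.7

S is symmetric (S[j,i] = S[i,j]). Assembling:

S = [[9.3, 4.2, -8.6],
 [4.2, 2.3, -4.15],
 [-8.6, -4.15, 8.7]]


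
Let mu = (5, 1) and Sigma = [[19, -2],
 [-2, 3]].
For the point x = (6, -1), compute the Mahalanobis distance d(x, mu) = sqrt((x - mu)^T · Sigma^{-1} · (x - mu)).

Step 1 — centre the observation: (x - mu) = (1, -2).

Step 2 — invert Sigma. det(Sigma) = 19·3 - (-2)² = 53.
  Sigma^{-1} = (1/det) · [[d, -b], [-b, a]] = [[0.0566, 0.0377],
 [0.0377, 0.3585]].

Step 3 — form the quadratic (x - mu)^T · Sigma^{-1} · (x - mu):
  Sigma^{-1} · (x - mu) = (-0.0189, -0.6792).
  (x - mu)^T · [Sigma^{-1} · (x - mu)] = (1)·(-0.0189) + (-2)·(-0.6792) = 1.3396.

Step 4 — take square root: d = √(1.3396) ≈ 1.1574.

d(x, mu) = √(1.3396) ≈ 1.1574


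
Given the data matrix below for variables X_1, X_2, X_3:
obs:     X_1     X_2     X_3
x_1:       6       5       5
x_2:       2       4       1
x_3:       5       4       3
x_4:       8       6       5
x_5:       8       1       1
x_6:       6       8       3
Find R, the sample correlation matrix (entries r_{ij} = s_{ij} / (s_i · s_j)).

Step 1 — column means:
  mean(X_1) = (6 + 2 + 5 + 8 + 8 + 6) / 6 = 35/6 = 5.8333
  mean(X_2) = (5 + 4 + 4 + 6 + 1 + 8) / 6 = 28/6 = 4.6667
  mean(X_3) = (5 + 1 + 3 + 5 + 1 + 3) / 6 = 18/6 = 3

Step 2 — sample variances and covariances s[i,j] = (1/(n-1)) · Σ_k (x_{k,i} - mean_i) · (x_{k,j} - mean_j), with n-1 = 5:
  s[X_1,X_1] = ((0.1667)·(0.1667) + (-3.8333)·(-3.8333) + (-0.8333)·(-0.8333) + (2.1667)·(2.1667) + (2.1667)·(2.1667) + (0.1667)·(0.1667)) / 5 = 24.8333/5 = 4.9667
  s[X_1,X_2] = ((0.1667)·(0.3333) + (-3.8333)·(-0.6667) + (-0.8333)·(-0.6667) + (2.1667)·(1.3333) + (2.1667)·(-3.6667) + (0.1667)·(3.3333)) / 5 = -1.3333/5 = -0.2667
  s[X_1,X_3] = ((0.1667)·(2) + (-3.8333)·(-2) + (-0.8333)·(0) + (2.1667)·(2) + (2.1667)·(-2) + (0.1667)·(0)) / 5 = 8/5 = 1.6
  s[X_2,X_2] = ((0.3333)·(0.3333) + (-0.6667)·(-0.6667) + (-0.6667)·(-0.6667) + (1.3333)·(1.3333) + (-3.6667)·(-3.6667) + (3.3333)·(3.3333)) / 5 = 27.3333/5 = 5.4667
  s[X_2,X_3] = ((0.3333)·(2) + (-0.6667)·(-2) + (-0.6667)·(0) + (1.3333)·(2) + (-3.6667)·(-2) + (3.3333)·(0)) / 5 = 12/5 = 2.4
  s[X_3,X_3] = ((2)·(2) + (-2)·(-2) + (0)·(0) + (2)·(2) + (-2)·(-2) + (0)·(0)) / 5 = 16/5 = 3.2
  Sample standard deviations s_i = √(s[i,i]):
  s(X_1) = √(4.9667) = 2.2286
  s(X_2) = √(5.4667) = 2.3381
  s(X_3) = √(3.2) = 1.7889

Step 3 — r_{ij} = s_{ij} / (s_i · s_j):
  r[X_1,X_1] = 1 (diagonal).
  r[X_1,X_2] = -0.2667 / (2.2286 · 2.3381) = -0.2667 / 5.2107 = -0.0512
  r[X_1,X_3] = 1.6 / (2.2286 · 1.7889) = 1.6 / 3.9866 = 0.4013
  r[X_2,X_2] = 1 (diagonal).
  r[X_2,X_3] = 2.4 / (2.3381 · 1.7889) = 2.4 / 4.1825 = 0.5738
  r[X_3,X_3] = 1 (diagonal).

R is symmetric with unit diagonal. Assembling:

R = [[1, -0.0512, 0.4013],
 [-0.0512, 1, 0.5738],
 [0.4013, 0.5738, 1]]
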